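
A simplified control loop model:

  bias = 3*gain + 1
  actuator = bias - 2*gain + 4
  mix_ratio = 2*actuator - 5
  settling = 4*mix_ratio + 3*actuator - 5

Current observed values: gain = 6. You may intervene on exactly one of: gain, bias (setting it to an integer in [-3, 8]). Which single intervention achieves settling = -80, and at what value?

set bias = 3

Intervening on gain: settling = 11*gain + 30. Reaching -80 requires gain = -10, outside [-3, 8].
Intervening on bias: with other inputs at their observed values, settling = 11*bias - 113. Solving for -80 gives bias = 3, within [-3, 8].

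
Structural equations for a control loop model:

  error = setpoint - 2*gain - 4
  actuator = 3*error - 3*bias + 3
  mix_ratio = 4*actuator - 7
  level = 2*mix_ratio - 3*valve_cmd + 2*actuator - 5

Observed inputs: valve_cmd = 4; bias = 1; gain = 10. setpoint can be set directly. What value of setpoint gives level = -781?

setpoint = -1

Substituting into the error equation gives error = setpoint - 24.
actuator becomes 3*setpoint - 72.
Substituting into the mix_ratio equation gives mix_ratio = 12*setpoint - 295.
level becomes 30*setpoint - 751.
Solve 30*setpoint - 751 = -781: setpoint = (-781 + 751) / 30 = -1.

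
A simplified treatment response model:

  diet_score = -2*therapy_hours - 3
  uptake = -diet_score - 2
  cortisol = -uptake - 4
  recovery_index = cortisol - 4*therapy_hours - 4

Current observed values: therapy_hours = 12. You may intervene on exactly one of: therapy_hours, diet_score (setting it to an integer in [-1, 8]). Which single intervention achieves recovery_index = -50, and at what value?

Intervening on therapy_hours: recovery_index = -6*therapy_hours - 9. Reaching -50 requires therapy_hours = 41/6, not an integer.
Intervening on diet_score: with other inputs at their observed values, recovery_index = diet_score - 54. Solving for -50 gives diet_score = 4, within [-1, 8].

set diet_score = 4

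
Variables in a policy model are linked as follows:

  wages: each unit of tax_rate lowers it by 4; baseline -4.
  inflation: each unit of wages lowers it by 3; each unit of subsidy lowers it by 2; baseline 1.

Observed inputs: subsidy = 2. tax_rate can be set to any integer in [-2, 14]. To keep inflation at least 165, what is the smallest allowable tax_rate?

Substituting into the inflation equation gives inflation = 12*tax_rate + 9.
Require 12*tax_rate + 9 ≥ 165, so tax_rate ≥ 13.
The smallest integer in [-2, 14] satisfying this is 13.

tax_rate = 13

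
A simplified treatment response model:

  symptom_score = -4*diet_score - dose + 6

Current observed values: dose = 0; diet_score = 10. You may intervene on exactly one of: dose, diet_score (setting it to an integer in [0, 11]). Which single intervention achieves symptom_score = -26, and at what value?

set diet_score = 8

Intervening on dose: symptom_score = -dose - 34. Reaching -26 requires dose = -8, outside [0, 11].
Intervening on diet_score: with other inputs at their observed values, symptom_score = -4*diet_score + 6. Solving for -26 gives diet_score = 8, within [0, 11].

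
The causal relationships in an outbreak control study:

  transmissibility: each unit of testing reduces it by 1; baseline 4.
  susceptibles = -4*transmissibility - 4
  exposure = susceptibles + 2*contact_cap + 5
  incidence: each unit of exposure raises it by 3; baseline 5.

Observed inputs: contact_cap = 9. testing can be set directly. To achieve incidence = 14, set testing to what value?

Substituting into the susceptibles equation gives susceptibles = 4*testing - 20.
So exposure = 4*testing + 3.
Substituting into the incidence equation gives incidence = 12*testing + 14.
Solve 12*testing + 14 = 14: testing = (14 - 14) / 12 = 0.

testing = 0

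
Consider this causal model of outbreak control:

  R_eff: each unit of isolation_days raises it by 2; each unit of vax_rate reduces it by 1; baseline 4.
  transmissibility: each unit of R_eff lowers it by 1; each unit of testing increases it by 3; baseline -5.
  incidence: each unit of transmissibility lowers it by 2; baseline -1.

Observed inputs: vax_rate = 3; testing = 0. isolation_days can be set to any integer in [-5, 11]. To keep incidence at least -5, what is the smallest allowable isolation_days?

isolation_days = -4

Substituting into the R_eff equation gives R_eff = 2*isolation_days + 1.
This gives transmissibility = -2*isolation_days - 6.
This gives incidence = 4*isolation_days + 11.
Require 4*isolation_days + 11 ≥ -5, so isolation_days ≥ -4.
The smallest integer in [-5, 11] satisfying this is -4.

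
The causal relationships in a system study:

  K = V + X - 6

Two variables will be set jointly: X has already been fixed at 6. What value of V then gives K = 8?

With X held at 6:
Substituting into the K equation gives K = V.
Solve V = 8: V = 8 / 1 = 8.

V = 8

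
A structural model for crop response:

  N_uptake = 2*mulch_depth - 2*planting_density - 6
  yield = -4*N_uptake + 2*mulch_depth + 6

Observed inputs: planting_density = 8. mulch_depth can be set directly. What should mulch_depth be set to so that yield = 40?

Substituting into the N_uptake equation gives N_uptake = 2*mulch_depth - 22.
So yield = -6*mulch_depth + 94.
Solve -6*mulch_depth + 94 = 40: mulch_depth = (40 - 94) / -6 = 9.

mulch_depth = 9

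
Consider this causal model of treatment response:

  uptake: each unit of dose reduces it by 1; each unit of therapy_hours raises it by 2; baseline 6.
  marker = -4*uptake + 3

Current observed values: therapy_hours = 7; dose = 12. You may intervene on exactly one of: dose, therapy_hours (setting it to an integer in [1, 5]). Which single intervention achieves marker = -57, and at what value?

Intervening on dose: with other inputs at their observed values, marker = 4*dose - 77. Solving for -57 gives dose = 5, within [1, 5].
Intervening on therapy_hours: marker = -8*therapy_hours + 27. Reaching -57 requires therapy_hours = 21/2, not an integer.

set dose = 5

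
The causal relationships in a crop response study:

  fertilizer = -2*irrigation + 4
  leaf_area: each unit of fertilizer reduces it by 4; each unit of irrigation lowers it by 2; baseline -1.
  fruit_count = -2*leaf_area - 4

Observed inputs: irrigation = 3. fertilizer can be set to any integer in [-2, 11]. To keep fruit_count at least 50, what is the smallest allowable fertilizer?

fertilizer = 5

Intervening on fertilizer fixes its value directly, overriding its dependence on irrigation.
Substituting into the leaf_area equation gives leaf_area = -4*fertilizer - 7.
So fruit_count = 8*fertilizer + 10.
Require 8*fertilizer + 10 ≥ 50, so fertilizer ≥ 5.
The smallest integer in [-2, 11] satisfying this is 5.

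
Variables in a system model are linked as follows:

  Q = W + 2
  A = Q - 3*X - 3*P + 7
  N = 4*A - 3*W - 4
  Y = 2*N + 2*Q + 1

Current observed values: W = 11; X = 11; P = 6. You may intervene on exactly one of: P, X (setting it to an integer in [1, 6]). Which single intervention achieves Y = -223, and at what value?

Intervening on P: with other inputs at their observed values, Y = -24*P - 151. Solving for -223 gives P = 3, within [1, 6].
Intervening on X: Y = -24*X - 31. Reaching -223 requires X = 8, outside [1, 6].

set P = 3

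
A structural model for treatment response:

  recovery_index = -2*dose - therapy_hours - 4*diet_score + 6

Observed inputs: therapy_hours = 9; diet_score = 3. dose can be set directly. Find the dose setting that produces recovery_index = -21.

Substituting into the recovery_index equation gives recovery_index = -2*dose - 15.
Solve -2*dose - 15 = -21: dose = (-21 + 15) / -2 = 3.

dose = 3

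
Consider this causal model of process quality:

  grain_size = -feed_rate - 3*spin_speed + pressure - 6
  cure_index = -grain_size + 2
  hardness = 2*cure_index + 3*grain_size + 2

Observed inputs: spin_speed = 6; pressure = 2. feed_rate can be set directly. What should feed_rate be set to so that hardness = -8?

Substituting into the grain_size equation gives grain_size = -feed_rate - 22.
So cure_index = feed_rate + 24.
Substituting into the hardness equation gives hardness = -feed_rate - 16.
Solve -feed_rate - 16 = -8: feed_rate = (-8 + 16) / -1 = -8.

feed_rate = -8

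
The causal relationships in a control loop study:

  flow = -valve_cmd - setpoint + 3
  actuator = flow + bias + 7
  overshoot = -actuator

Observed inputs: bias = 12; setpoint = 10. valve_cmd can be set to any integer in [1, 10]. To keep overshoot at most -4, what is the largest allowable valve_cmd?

valve_cmd = 8

Substituting into the flow equation gives flow = -valve_cmd - 7.
So actuator = -valve_cmd + 12.
Substituting into the overshoot equation gives overshoot = valve_cmd - 12.
Require valve_cmd - 12 ≤ -4, so valve_cmd ≤ 8.
The largest integer in [1, 10] satisfying this is 8.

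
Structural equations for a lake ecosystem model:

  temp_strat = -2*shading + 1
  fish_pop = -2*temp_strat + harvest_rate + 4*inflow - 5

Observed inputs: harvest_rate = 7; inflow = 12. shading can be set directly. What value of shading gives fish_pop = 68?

Substituting into the fish_pop equation gives fish_pop = 4*shading + 48.
Solve 4*shading + 48 = 68: shading = (68 - 48) / 4 = 5.

shading = 5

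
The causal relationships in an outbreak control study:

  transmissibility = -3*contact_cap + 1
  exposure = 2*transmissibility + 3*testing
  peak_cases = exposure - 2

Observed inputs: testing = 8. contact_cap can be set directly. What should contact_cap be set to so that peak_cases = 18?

contact_cap = 1

Substituting into the exposure equation gives exposure = -6*contact_cap + 26.
This gives peak_cases = -6*contact_cap + 24.
Solve -6*contact_cap + 24 = 18: contact_cap = (18 - 24) / -6 = 1.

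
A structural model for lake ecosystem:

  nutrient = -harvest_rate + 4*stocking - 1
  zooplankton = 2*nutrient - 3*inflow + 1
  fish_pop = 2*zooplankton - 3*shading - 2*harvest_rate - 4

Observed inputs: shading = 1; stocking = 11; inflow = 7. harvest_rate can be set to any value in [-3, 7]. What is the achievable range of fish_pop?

83 to 143

Substituting into the nutrient equation gives nutrient = -harvest_rate + 43.
Substituting into the zooplankton equation gives zooplankton = -2*harvest_rate + 66.
Substituting into the fish_pop equation gives fish_pop = -6*harvest_rate + 125.
Linear in harvest_rate, so extremes are at the endpoints: harvest_rate = -3 gives fish_pop = 143; harvest_rate = 7 gives fish_pop = 83.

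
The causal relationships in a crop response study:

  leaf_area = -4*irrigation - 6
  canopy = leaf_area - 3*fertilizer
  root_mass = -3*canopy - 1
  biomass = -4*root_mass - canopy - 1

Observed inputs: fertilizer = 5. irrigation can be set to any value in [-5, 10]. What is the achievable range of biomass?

Substituting into the canopy equation gives canopy = -4*irrigation - 21.
root_mass becomes 12*irrigation + 62.
Substituting into the biomass equation gives biomass = -44*irrigation - 228.
Linear in irrigation, so extremes are at the endpoints: irrigation = -5 gives biomass = -8; irrigation = 10 gives biomass = -668.

-668 to -8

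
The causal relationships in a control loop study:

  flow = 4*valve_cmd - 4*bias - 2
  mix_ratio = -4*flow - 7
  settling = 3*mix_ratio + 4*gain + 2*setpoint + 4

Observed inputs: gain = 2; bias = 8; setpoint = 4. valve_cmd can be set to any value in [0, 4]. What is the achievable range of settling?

Substituting into the flow equation gives flow = 4*valve_cmd - 34.
mix_ratio becomes -16*valve_cmd + 129.
Substituting into the settling equation gives settling = -48*valve_cmd + 407.
Linear in valve_cmd, so extremes are at the endpoints: valve_cmd = 0 gives settling = 407; valve_cmd = 4 gives settling = 215.

215 to 407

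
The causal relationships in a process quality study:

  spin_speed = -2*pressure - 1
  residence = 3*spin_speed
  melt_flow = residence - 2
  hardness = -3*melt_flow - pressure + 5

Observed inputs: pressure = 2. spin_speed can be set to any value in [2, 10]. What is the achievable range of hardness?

Intervening on spin_speed fixes its value directly, overriding its dependence on pressure.
Substituting into the melt_flow equation gives melt_flow = 3*spin_speed - 2.
Substituting into the hardness equation gives hardness = -9*spin_speed + 9.
Linear in spin_speed, so extremes are at the endpoints: spin_speed = 2 gives hardness = -9; spin_speed = 10 gives hardness = -81.

-81 to -9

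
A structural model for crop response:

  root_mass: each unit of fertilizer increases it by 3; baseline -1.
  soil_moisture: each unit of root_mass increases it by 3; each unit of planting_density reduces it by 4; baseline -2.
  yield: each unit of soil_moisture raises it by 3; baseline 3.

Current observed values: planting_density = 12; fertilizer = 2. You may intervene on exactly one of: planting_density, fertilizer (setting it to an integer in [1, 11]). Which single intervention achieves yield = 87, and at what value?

set fertilizer = 9

Intervening on planting_density: yield = -12*planting_density + 42. Reaching 87 requires planting_density = -15/4, not an integer.
Intervening on fertilizer: with other inputs at their observed values, yield = 27*fertilizer - 156. Solving for 87 gives fertilizer = 9, within [1, 11].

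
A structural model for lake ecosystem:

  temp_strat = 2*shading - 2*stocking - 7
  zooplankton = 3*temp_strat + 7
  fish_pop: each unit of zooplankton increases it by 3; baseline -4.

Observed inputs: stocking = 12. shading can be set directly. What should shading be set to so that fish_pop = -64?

shading = 11

Substituting into the temp_strat equation gives temp_strat = 2*shading - 31.
Substituting into the zooplankton equation gives zooplankton = 6*shading - 86.
fish_pop becomes 18*shading - 262.
Solve 18*shading - 262 = -64: shading = (-64 + 262) / 18 = 11.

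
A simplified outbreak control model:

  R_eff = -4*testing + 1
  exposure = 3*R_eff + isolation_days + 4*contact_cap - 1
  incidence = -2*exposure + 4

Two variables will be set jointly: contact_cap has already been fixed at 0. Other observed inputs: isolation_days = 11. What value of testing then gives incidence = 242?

With contact_cap held at 0:
Substituting into the exposure equation gives exposure = -12*testing + 13.
Substituting into the incidence equation gives incidence = 24*testing - 22.
Solve 24*testing - 22 = 242: testing = (242 + 22) / 24 = 11.

testing = 11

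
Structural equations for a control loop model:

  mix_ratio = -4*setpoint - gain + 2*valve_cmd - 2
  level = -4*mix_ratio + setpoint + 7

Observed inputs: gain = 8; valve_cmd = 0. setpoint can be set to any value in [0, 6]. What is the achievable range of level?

47 to 149

Substituting into the mix_ratio equation gives mix_ratio = -4*setpoint - 10.
Substituting into the level equation gives level = 17*setpoint + 47.
Linear in setpoint, so extremes are at the endpoints: setpoint = 0 gives level = 47; setpoint = 6 gives level = 149.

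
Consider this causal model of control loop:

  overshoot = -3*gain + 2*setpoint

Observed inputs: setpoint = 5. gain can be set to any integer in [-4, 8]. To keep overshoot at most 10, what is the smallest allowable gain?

gain = 0

Substituting into the overshoot equation gives overshoot = -3*gain + 10.
Require -3*gain + 10 ≤ 10, so gain ≥ 0.
The smallest integer in [-4, 8] satisfying this is 0.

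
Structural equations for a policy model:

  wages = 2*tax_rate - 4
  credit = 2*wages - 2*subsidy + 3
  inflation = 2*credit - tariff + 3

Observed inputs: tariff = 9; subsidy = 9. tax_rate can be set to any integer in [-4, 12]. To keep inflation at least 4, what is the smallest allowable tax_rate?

Substituting into the credit equation gives credit = 4*tax_rate - 23.
inflation becomes 8*tax_rate - 52.
Require 8*tax_rate - 52 ≥ 4, so tax_rate ≥ 7.
The smallest integer in [-4, 12] satisfying this is 7.

tax_rate = 7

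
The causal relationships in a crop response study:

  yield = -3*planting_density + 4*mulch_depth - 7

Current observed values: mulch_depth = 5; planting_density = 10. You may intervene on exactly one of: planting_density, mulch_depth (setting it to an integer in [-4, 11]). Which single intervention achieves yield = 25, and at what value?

Intervening on planting_density: with other inputs at their observed values, yield = -3*planting_density + 13. Solving for 25 gives planting_density = -4, within [-4, 11].
Intervening on mulch_depth: yield = 4*mulch_depth - 37. Reaching 25 requires mulch_depth = 31/2, not an integer.

set planting_density = -4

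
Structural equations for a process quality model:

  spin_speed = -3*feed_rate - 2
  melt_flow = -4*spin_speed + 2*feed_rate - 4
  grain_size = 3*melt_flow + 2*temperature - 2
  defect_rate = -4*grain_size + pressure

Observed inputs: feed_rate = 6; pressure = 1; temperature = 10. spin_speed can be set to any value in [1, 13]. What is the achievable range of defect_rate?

-119 to 457

Intervening on spin_speed fixes its value directly, overriding its dependence on feed_rate.
Substituting into the melt_flow equation gives melt_flow = -4*spin_speed + 8.
This gives grain_size = -12*spin_speed + 42.
Substituting into the defect_rate equation gives defect_rate = 48*spin_speed - 167.
Linear in spin_speed, so extremes are at the endpoints: spin_speed = 1 gives defect_rate = -119; spin_speed = 13 gives defect_rate = 457.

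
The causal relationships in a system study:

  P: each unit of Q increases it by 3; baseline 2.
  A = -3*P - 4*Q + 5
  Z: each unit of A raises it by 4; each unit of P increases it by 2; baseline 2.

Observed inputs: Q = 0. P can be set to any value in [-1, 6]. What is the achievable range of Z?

Intervening on P fixes its value directly, overriding its dependence on Q.
Substituting into the A equation gives A = -3*P + 5.
So Z = -10*P + 22.
Linear in P, so extremes are at the endpoints: P = -1 gives Z = 32; P = 6 gives Z = -38.

-38 to 32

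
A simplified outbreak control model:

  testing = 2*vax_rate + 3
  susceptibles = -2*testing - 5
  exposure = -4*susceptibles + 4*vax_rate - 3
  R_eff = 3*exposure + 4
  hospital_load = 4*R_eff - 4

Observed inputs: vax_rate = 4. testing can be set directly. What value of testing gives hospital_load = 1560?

Intervening on testing fixes its value directly, overriding its dependence on vax_rate.
Substituting into the exposure equation gives exposure = 8*testing + 33.
So R_eff = 24*testing + 103.
This gives hospital_load = 96*testing + 408.
Solve 96*testing + 408 = 1560: testing = (1560 - 408) / 96 = 12.

testing = 12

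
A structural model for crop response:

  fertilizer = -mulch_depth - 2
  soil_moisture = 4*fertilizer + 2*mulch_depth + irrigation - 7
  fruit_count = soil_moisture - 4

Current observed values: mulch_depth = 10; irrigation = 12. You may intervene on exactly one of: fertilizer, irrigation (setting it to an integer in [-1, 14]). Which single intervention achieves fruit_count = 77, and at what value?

Intervening on fertilizer: with other inputs at their observed values, fruit_count = 4*fertilizer + 21. Solving for 77 gives fertilizer = 14, within [-1, 14].
Intervening on irrigation: fruit_count = irrigation - 39. Reaching 77 requires irrigation = 116, outside [-1, 14].

set fertilizer = 14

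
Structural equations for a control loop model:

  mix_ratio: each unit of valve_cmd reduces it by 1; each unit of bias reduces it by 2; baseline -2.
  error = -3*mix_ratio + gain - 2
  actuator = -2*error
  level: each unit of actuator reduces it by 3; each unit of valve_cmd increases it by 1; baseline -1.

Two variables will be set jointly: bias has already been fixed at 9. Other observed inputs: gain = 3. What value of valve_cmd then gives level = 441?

valve_cmd = 4

With bias held at 9:
Substituting into the mix_ratio equation gives mix_ratio = -valve_cmd - 20.
This gives error = 3*valve_cmd + 61.
actuator becomes -6*valve_cmd - 122.
Substituting into the level equation gives level = 19*valve_cmd + 365.
Solve 19*valve_cmd + 365 = 441: valve_cmd = (441 - 365) / 19 = 4.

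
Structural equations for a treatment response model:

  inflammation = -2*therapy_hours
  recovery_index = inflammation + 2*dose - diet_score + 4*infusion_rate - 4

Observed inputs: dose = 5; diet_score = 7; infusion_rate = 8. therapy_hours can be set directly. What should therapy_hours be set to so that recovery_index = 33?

therapy_hours = -1

Substituting into the recovery_index equation gives recovery_index = -2*therapy_hours + 31.
Solve -2*therapy_hours + 31 = 33: therapy_hours = (33 - 31) / -2 = -1.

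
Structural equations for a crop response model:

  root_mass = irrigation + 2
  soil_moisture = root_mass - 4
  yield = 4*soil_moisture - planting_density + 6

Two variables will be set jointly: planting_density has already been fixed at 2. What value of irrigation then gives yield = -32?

With planting_density held at 2:
Substituting into the soil_moisture equation gives soil_moisture = irrigation - 2.
This gives yield = 4*irrigation - 4.
Solve 4*irrigation - 4 = -32: irrigation = (-32 + 4) / 4 = -7.

irrigation = -7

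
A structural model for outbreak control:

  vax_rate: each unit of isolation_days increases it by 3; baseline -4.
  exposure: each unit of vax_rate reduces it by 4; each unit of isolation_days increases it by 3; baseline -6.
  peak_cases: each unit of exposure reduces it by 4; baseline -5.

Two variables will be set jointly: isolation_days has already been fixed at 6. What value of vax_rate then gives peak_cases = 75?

With isolation_days held at 6:
Intervening on vax_rate fixes its value directly, overriding its dependence on isolation_days.
Substituting into the exposure equation gives exposure = -4*vax_rate + 12.
Substituting into the peak_cases equation gives peak_cases = 16*vax_rate - 53.
Solve 16*vax_rate - 53 = 75: vax_rate = (75 + 53) / 16 = 8.

vax_rate = 8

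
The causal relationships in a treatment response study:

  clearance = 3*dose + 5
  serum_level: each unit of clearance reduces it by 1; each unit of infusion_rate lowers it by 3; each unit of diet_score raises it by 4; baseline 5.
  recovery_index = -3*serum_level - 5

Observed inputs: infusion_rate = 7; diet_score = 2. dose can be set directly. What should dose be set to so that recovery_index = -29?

Substituting into the serum_level equation gives serum_level = -3*dose - 13.
This gives recovery_index = 9*dose + 34.
Solve 9*dose + 34 = -29: dose = (-29 - 34) / 9 = -7.

dose = -7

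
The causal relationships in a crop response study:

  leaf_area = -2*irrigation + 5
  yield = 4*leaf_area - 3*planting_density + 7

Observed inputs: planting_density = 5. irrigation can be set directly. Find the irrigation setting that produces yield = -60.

Substituting into the yield equation gives yield = -8*irrigation + 12.
Solve -8*irrigation + 12 = -60: irrigation = (-60 - 12) / -8 = 9.

irrigation = 9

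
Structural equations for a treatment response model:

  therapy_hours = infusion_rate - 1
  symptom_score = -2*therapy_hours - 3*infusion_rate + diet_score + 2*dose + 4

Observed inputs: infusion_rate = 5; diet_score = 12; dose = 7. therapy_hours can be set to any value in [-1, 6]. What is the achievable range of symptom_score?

Intervening on therapy_hours fixes its value directly, overriding its dependence on infusion_rate.
Substituting into the symptom_score equation gives symptom_score = -2*therapy_hours + 15.
Linear in therapy_hours, so extremes are at the endpoints: therapy_hours = -1 gives symptom_score = 17; therapy_hours = 6 gives symptom_score = 3.

3 to 17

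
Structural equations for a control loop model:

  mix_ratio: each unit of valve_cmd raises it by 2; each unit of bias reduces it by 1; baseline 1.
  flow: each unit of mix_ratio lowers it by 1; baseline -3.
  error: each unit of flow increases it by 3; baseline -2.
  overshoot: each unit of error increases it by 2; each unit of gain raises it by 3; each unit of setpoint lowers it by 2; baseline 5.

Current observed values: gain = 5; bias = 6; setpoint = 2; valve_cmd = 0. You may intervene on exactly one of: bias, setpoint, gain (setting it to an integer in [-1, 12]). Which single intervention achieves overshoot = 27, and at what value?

set gain = 6

Intervening on bias: overshoot = 6*bias - 12. Reaching 27 requires bias = 13/2, not an integer.
Intervening on setpoint: overshoot = -2*setpoint + 28. Reaching 27 requires setpoint = 1/2, not an integer.
Intervening on gain: with other inputs at their observed values, overshoot = 3*gain + 9. Solving for 27 gives gain = 6, within [-1, 12].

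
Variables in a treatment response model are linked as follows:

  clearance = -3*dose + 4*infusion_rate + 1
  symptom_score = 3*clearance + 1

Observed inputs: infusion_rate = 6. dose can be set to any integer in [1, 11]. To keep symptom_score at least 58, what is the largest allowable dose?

dose = 2

Substituting into the clearance equation gives clearance = -3*dose + 25.
So symptom_score = -9*dose + 76.
Require -9*dose + 76 ≥ 58, so dose ≤ 2.
The largest integer in [1, 11] satisfying this is 2.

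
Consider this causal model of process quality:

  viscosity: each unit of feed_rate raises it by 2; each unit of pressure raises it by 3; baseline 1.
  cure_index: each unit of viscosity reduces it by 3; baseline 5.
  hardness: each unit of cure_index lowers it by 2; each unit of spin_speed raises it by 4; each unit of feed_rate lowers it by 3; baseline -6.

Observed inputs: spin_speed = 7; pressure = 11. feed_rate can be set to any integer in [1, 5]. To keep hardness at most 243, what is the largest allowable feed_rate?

feed_rate = 3

Substituting into the viscosity equation gives viscosity = 2*feed_rate + 34.
Substituting into the cure_index equation gives cure_index = -6*feed_rate - 97.
Substituting into the hardness equation gives hardness = 9*feed_rate + 216.
Require 9*feed_rate + 216 ≤ 243, so feed_rate ≤ 3.
The largest integer in [1, 5] satisfying this is 3.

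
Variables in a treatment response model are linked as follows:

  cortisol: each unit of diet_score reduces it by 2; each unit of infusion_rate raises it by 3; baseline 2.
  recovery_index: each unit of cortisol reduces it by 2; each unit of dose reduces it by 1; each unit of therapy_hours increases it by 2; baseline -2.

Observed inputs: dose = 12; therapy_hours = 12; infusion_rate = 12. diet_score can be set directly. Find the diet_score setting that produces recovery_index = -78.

diet_score = -3

Substituting into the cortisol equation gives cortisol = -2*diet_score + 38.
recovery_index becomes 4*diet_score - 66.
Solve 4*diet_score - 66 = -78: diet_score = (-78 + 66) / 4 = -3.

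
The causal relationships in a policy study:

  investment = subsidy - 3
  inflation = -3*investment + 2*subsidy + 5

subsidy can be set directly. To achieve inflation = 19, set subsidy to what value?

Substituting into the inflation equation gives inflation = -subsidy + 14.
Solve -subsidy + 14 = 19: subsidy = (19 - 14) / -1 = -5.

subsidy = -5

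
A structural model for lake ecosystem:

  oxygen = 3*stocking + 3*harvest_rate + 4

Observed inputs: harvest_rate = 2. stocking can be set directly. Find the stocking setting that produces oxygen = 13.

Substituting into the oxygen equation gives oxygen = 3*stocking + 10.
Solve 3*stocking + 10 = 13: stocking = (13 - 10) / 3 = 1.

stocking = 1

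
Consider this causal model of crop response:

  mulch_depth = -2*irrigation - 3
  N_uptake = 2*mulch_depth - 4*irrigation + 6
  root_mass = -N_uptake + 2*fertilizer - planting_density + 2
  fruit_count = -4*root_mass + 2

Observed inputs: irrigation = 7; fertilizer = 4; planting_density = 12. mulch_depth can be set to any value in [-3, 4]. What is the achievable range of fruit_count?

-102 to -46

Intervening on mulch_depth fixes its value directly, overriding its dependence on irrigation.
Substituting into the N_uptake equation gives N_uptake = 2*mulch_depth - 22.
This gives root_mass = -2*mulch_depth + 20.
Substituting into the fruit_count equation gives fruit_count = 8*mulch_depth - 78.
Linear in mulch_depth, so extremes are at the endpoints: mulch_depth = -3 gives fruit_count = -102; mulch_depth = 4 gives fruit_count = -46.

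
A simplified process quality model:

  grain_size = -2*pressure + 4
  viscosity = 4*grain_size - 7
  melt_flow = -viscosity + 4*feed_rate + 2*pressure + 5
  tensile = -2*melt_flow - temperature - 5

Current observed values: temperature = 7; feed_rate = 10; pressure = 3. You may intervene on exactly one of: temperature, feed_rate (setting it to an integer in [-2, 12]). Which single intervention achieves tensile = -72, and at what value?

set feed_rate = 1

Intervening on temperature: tensile = -temperature - 137. Reaching -72 requires temperature = -65, outside [-2, 12].
Intervening on feed_rate: with other inputs at their observed values, tensile = -8*feed_rate - 64. Solving for -72 gives feed_rate = 1, within [-2, 12].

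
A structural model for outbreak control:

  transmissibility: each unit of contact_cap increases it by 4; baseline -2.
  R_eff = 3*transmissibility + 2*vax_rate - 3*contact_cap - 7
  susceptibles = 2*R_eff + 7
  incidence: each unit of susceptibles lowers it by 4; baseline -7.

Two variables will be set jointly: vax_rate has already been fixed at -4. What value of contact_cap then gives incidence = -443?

With vax_rate held at -4:
Substituting into the R_eff equation gives R_eff = 9*contact_cap - 21.
Substituting into the susceptibles equation gives susceptibles = 18*contact_cap - 35.
So incidence = -72*contact_cap + 133.
Solve -72*contact_cap + 133 = -443: contact_cap = (-443 - 133) / -72 = 8.

contact_cap = 8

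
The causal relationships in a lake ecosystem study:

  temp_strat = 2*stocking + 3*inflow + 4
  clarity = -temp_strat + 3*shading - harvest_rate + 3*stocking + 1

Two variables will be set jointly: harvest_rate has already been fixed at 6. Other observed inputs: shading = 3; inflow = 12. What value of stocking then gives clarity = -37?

stocking = -1

With harvest_rate held at 6:
Substituting into the temp_strat equation gives temp_strat = 2*stocking + 40.
So clarity = stocking - 36.
Solve stocking - 36 = -37: stocking = (-37 + 36) / 1 = -1.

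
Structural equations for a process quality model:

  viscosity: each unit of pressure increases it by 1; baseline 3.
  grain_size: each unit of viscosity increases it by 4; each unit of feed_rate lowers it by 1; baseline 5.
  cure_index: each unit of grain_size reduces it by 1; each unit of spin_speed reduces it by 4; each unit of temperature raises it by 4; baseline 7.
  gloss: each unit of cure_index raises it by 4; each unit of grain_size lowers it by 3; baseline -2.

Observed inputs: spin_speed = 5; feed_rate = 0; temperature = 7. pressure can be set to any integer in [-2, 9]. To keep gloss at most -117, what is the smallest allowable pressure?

Substituting into the grain_size equation gives grain_size = 4*pressure + 17.
Substituting into the cure_index equation gives cure_index = -4*pressure - 2.
Substituting into the gloss equation gives gloss = -28*pressure - 61.
Require -28*pressure - 61 ≤ -117, so pressure ≥ 2.
The smallest integer in [-2, 9] satisfying this is 2.

pressure = 2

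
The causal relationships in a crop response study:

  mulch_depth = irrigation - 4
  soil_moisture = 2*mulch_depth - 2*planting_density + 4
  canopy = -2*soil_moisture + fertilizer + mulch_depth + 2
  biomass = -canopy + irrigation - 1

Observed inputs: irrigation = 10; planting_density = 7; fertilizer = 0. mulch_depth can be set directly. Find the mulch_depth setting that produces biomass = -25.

Intervening on mulch_depth fixes its value directly, overriding its dependence on irrigation.
Substituting into the soil_moisture equation gives soil_moisture = 2*mulch_depth - 10.
So canopy = -3*mulch_depth + 22.
Substituting into the biomass equation gives biomass = 3*mulch_depth - 13.
Solve 3*mulch_depth - 13 = -25: mulch_depth = (-25 + 13) / 3 = -4.

mulch_depth = -4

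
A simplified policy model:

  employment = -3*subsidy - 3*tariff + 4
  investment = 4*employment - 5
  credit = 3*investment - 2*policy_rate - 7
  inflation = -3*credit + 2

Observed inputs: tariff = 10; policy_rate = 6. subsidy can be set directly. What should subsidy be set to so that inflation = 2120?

Substituting into the employment equation gives employment = -3*subsidy - 26.
Substituting into the investment equation gives investment = -12*subsidy - 109.
Substituting into the credit equation gives credit = -36*subsidy - 346.
This gives inflation = 108*subsidy + 1040.
Solve 108*subsidy + 1040 = 2120: subsidy = (2120 - 1040) / 108 = 10.

subsidy = 10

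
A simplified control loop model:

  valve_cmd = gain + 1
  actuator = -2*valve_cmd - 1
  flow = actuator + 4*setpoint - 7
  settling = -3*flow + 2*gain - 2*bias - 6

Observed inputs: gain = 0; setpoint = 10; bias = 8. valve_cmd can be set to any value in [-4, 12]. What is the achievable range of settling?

-142 to -46

Intervening on valve_cmd fixes its value directly, overriding its dependence on gain.
Substituting into the flow equation gives flow = -2*valve_cmd + 32.
Substituting into the settling equation gives settling = 6*valve_cmd - 118.
Linear in valve_cmd, so extremes are at the endpoints: valve_cmd = -4 gives settling = -142; valve_cmd = 12 gives settling = -46.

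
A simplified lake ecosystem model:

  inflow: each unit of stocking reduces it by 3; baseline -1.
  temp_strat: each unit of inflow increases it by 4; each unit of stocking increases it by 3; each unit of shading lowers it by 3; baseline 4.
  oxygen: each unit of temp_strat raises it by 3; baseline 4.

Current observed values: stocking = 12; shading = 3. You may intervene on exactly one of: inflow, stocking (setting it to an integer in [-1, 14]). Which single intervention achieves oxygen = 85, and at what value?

set inflow = -1

Intervening on inflow: with other inputs at their observed values, oxygen = 12*inflow + 97. Solving for 85 gives inflow = -1, within [-1, 14].
Intervening on stocking: oxygen = -27*stocking - 23. Reaching 85 requires stocking = -4, outside [-1, 14].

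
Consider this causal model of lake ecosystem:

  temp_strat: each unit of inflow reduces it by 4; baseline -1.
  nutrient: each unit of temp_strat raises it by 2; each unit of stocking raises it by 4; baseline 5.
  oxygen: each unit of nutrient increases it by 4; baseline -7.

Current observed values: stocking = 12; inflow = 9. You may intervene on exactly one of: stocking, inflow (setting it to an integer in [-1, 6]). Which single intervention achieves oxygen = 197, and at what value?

set inflow = 0

Intervening on stocking: oxygen = 16*stocking - 283. Reaching 197 requires stocking = 30, outside [-1, 6].
Intervening on inflow: with other inputs at their observed values, oxygen = -32*inflow + 197. Solving for 197 gives inflow = 0, within [-1, 6].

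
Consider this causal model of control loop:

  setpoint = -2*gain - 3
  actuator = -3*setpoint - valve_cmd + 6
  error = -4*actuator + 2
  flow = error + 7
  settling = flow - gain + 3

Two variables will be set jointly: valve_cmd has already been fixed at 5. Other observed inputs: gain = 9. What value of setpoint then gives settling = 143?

setpoint = 12

With valve_cmd held at 5:
Intervening on setpoint fixes its value directly, overriding its dependence on gain.
Substituting into the actuator equation gives actuator = -3*setpoint + 1.
This gives error = 12*setpoint - 2.
Substituting into the flow equation gives flow = 12*setpoint + 5.
So settling = 12*setpoint - 1.
Solve 12*setpoint - 1 = 143: setpoint = (143 + 1) / 12 = 12.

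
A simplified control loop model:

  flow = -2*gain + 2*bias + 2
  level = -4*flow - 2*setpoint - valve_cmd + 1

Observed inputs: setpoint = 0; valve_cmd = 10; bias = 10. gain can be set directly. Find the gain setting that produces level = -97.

gain = 0

Substituting into the flow equation gives flow = -2*gain + 22.
So level = 8*gain - 97.
Solve 8*gain - 97 = -97: gain = (-97 + 97) / 8 = 0.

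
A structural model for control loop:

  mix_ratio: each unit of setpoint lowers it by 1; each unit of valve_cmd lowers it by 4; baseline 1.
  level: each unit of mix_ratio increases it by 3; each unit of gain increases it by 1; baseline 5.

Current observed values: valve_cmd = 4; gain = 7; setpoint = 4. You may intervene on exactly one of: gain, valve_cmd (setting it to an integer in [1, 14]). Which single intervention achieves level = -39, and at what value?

Intervening on gain: with other inputs at their observed values, level = gain - 52. Solving for -39 gives gain = 13, within [1, 14].
Intervening on valve_cmd: level = -12*valve_cmd + 3. Reaching -39 requires valve_cmd = 7/2, not an integer.

set gain = 13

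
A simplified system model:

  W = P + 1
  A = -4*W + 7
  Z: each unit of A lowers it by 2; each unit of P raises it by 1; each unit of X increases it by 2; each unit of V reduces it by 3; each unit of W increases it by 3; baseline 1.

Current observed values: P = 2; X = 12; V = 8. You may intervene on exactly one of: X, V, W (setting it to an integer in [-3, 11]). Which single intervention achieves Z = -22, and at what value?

set W = -1

Intervening on X: Z = 2*X - 2. Reaching -22 requires X = -10, outside [-3, 11].
Intervening on V: Z = -3*V + 46. Reaching -22 requires V = 68/3, not an integer.
Intervening on W: with other inputs at their observed values, Z = 11*W - 11. Solving for -22 gives W = -1, within [-3, 11].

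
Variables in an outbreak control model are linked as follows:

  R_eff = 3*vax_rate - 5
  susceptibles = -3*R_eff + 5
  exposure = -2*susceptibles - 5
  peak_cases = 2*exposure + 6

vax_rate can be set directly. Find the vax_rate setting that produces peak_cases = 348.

vax_rate = 12

Substituting into the susceptibles equation gives susceptibles = -9*vax_rate + 20.
Substituting into the exposure equation gives exposure = 18*vax_rate - 45.
Substituting into the peak_cases equation gives peak_cases = 36*vax_rate - 84.
Solve 36*vax_rate - 84 = 348: vax_rate = (348 + 84) / 36 = 12.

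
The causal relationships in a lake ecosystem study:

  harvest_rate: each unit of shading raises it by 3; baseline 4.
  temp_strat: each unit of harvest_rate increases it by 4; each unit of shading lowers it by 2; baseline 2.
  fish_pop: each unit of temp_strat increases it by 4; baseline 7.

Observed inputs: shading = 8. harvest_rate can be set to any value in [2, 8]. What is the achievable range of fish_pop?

-17 to 79

Intervening on harvest_rate fixes its value directly, overriding its dependence on shading.
Substituting into the temp_strat equation gives temp_strat = 4*harvest_rate - 14.
fish_pop becomes 16*harvest_rate - 49.
Linear in harvest_rate, so extremes are at the endpoints: harvest_rate = 2 gives fish_pop = -17; harvest_rate = 8 gives fish_pop = 79.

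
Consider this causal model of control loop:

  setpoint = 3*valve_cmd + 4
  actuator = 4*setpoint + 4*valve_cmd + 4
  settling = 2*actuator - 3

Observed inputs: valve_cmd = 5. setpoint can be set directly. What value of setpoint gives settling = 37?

setpoint = -1

Intervening on setpoint fixes its value directly, overriding its dependence on valve_cmd.
Substituting into the actuator equation gives actuator = 4*setpoint + 24.
This gives settling = 8*setpoint + 45.
Solve 8*setpoint + 45 = 37: setpoint = (37 - 45) / 8 = -1.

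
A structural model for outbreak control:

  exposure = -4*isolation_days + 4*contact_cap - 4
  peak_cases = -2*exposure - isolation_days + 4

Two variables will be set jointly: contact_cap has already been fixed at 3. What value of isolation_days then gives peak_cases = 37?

isolation_days = 7

With contact_cap held at 3:
Substituting into the exposure equation gives exposure = -4*isolation_days + 8.
peak_cases becomes 7*isolation_days - 12.
Solve 7*isolation_days - 12 = 37: isolation_days = (37 + 12) / 7 = 7.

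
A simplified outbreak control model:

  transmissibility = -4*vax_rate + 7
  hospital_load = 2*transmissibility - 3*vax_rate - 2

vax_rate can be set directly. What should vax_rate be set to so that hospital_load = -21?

vax_rate = 3

Substituting into the hospital_load equation gives hospital_load = -11*vax_rate + 12.
Solve -11*vax_rate + 12 = -21: vax_rate = (-21 - 12) / -11 = 3.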